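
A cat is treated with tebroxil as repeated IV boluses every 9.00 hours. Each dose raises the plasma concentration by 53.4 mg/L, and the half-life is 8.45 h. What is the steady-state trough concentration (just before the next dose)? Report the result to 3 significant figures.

48.9 mg/L

k = ln 2 / 8.45 = 0.08203 h⁻¹
Fraction remaining after one interval: e^(−kτ) = e^(−0.08203 × 9.00) = 0.4779
R = 1 / (1 − 0.4779) = 1.916
Css,max = 53.4 × 1.916 = 102.3 mg/L
Css,min = Css,max × e^(−kτ) = 102.3 × 0.4779 ≈ 48.9 mg/L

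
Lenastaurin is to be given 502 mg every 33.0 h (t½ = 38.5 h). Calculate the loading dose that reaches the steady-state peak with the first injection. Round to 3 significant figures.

k = ln 2 / 38.5 = 0.01800 h⁻¹
Accumulation ratio R = 1 / (1 − e^(−kτ)) = 1 / (1 − e^(−0.01800×33.0)) = 1 / (1 − 0.5520) = 2.232
Loading dose = maintenance dose × R = 502 × 2.232 ≈ 1120 mg

1120 mg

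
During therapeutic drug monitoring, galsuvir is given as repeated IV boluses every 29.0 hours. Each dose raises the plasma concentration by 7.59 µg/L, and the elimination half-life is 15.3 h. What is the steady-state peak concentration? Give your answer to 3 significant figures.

k = ln 2 / 15.3 = 0.04530 h⁻¹
Fraction remaining after one interval: e^(−kτ) = e^(−0.04530 × 29.0) = 0.2688
R = 1 / (1 − 0.2688) = 1.368
Css,max = 7.59 × 1.368 ≈ 10.4 µg/L

10.4 µg/L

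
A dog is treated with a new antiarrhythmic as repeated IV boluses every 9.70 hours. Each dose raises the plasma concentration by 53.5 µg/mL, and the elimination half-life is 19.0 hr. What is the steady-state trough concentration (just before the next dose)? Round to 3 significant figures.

126 µg/mL

k = ln 2 / 19.0 = 0.03648 hr⁻¹
Fraction remaining after one interval: e^(−kτ) = e^(−0.03648 × 9.70) = 0.7020
R = 1 / (1 − 0.7020) = 3.355
Css,max = 53.5 × 3.355 = 179.5 µg/mL
Css,min = Css,max × e^(−kτ) = 179.5 × 0.7020 ≈ 126 µg/mL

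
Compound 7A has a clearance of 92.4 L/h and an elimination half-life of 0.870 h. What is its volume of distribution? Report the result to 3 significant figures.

116 L

k = ln 2 / t½ = ln 2 / 0.870 = 0.7967 h⁻¹
V = CL / k = 92.4 / 0.7967 ≈ 116 L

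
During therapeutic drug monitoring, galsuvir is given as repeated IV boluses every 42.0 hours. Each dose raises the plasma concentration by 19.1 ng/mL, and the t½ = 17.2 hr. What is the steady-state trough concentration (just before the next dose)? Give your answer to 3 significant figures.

4.31 ng/mL

k = ln 2 / 17.2 = 0.04030 hr⁻¹
Fraction remaining after one interval: e^(−kτ) = e^(−0.04030 × 42.0) = 0.1840
R = 1 / (1 − 0.1840) = 1.226
Css,max = 19.1 × 1.226 = 23.41 ng/mL
Css,min = Css,max × e^(−kτ) = 23.41 × 0.1840 ≈ 4.31 ng/mL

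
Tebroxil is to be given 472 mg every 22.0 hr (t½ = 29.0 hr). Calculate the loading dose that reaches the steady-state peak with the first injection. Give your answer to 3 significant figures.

k = ln 2 / 29.0 = 0.02390 hr⁻¹
Accumulation ratio R = 1 / (1 − e^(−kτ)) = 1 / (1 − e^(−0.02390×22.0)) = 1 / (1 − 0.5911) = 2.445
Loading dose = maintenance dose × R = 472 × 2.445 ≈ 1150 mg

1150 mg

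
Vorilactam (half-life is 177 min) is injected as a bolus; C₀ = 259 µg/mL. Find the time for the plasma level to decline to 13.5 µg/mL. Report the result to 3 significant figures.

k = ln 2 / 177 = 0.003916 min⁻¹
C(t) = C₀ e^(−kt)  ⇒  t = ln(C₀/C) / k
t = ln(259/13.5) / 0.003916 = 2.954 / 0.003916 ≈ 754 minutes

754 minutes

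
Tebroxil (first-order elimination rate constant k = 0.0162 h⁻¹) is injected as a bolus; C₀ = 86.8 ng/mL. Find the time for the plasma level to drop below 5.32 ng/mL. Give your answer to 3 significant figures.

172 hours

C(t) = C₀ e^(−kt)  ⇒  t = ln(C₀/C) / k
t = ln(86.8/5.32) / 0.01620 = 2.792 / 0.01620 ≈ 172 hours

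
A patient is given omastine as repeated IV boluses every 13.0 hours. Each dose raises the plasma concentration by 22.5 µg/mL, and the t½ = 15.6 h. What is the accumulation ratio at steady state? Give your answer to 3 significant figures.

k = ln 2 / 15.6 = 0.04443 h⁻¹
Fraction remaining after one interval: e^(−kτ) = e^(−0.04443 × 13.0) = 0.5612
R = 1 / (1 − 0.5612) = 1 / 0.4388 ≈ 2.28

2.28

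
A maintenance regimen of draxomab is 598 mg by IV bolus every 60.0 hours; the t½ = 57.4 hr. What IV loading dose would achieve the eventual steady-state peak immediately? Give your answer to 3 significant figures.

1160 mg

k = ln 2 / 57.4 = 0.01208 hr⁻¹
Accumulation ratio R = 1 / (1 − e^(−kτ)) = 1 / (1 − e^(−0.01208×60.0)) = 1 / (1 − 0.4845) = 1.940
Loading dose = maintenance dose × R = 598 × 1.940 ≈ 1160 mg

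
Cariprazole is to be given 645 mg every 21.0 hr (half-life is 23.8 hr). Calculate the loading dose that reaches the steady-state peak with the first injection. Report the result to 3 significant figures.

k = ln 2 / 23.8 = 0.02912 hr⁻¹
Accumulation ratio R = 1 / (1 − e^(−kτ)) = 1 / (1 − e^(−0.02912×21.0)) = 1 / (1 − 0.5425) = 2.186
Loading dose = maintenance dose × R = 645 × 2.186 ≈ 1410 mg

1410 mg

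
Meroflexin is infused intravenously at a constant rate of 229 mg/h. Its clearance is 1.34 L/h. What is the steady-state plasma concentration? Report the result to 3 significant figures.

171 µg/mL

Css = infusion rate / CL = 229 / 1.34 ≈ 171 µg/mL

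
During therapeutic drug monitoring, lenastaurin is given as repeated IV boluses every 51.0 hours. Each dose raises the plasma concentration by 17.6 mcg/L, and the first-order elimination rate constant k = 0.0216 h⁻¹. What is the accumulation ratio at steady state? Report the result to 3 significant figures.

Fraction remaining after one interval: e^(−kτ) = e^(−0.02160 × 51.0) = 0.3323
R = 1 / (1 − 0.3323) = 1 / 0.6677 ≈ 1.50

1.50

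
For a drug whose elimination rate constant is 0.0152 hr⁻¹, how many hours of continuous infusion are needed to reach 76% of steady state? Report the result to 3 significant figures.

93.9 hours

f = 1 − e^(−kt)  ⇒  t = −ln(1 − f) / k
t = −ln(1 − 0.76) / 0.01520 = 1.427 / 0.01520 ≈ 93.9 hours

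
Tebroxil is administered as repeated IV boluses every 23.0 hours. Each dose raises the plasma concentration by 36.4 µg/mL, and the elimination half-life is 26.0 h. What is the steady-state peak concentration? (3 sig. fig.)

79.4 µg/mL

k = ln 2 / 26.0 = 0.02666 h⁻¹
Fraction remaining after one interval: e^(−kτ) = e^(−0.02666 × 23.0) = 0.5416
R = 1 / (1 − 0.5416) = 2.182
Css,max = 36.4 × 2.182 ≈ 79.4 µg/mL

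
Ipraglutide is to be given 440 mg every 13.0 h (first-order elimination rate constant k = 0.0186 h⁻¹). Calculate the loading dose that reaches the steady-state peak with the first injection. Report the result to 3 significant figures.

Accumulation ratio R = 1 / (1 − e^(−kτ)) = 1 / (1 − e^(−0.01860×13.0)) = 1 / (1 − 0.7852) = 4.656
Loading dose = maintenance dose × R = 440 × 4.656 ≈ 2050 mg

2050 mg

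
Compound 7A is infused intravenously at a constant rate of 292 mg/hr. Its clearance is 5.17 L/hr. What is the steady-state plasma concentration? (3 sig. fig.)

Css = infusion rate / CL = 292 / 5.17 ≈ 56.5 µg/mL

56.5 µg/mL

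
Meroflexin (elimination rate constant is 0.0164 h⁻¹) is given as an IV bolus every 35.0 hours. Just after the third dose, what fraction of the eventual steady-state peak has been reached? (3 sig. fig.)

0.821

f_n = 1 − e^(−nkτ) = 1 − e^(−3 × 0.01640 × 35.0) = 1 − e^(−1.722) = 1 − 0.1787 ≈ 0.821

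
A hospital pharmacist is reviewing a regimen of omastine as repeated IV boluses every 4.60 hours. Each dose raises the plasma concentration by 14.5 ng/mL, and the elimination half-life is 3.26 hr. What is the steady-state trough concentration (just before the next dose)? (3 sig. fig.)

8.74 ng/mL

k = ln 2 / 3.26 = 0.2126 hr⁻¹
Fraction remaining after one interval: e^(−kτ) = e^(−0.2126 × 4.60) = 0.3760
R = 1 / (1 − 0.3760) = 1.603
Css,max = 14.5 × 1.603 = 23.24 ng/mL
Css,min = Css,max × e^(−kτ) = 23.24 × 0.3760 ≈ 8.74 ng/mL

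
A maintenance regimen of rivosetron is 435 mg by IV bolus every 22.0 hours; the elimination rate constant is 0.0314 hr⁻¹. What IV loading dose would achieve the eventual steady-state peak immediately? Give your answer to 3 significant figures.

872 mg

Accumulation ratio R = 1 / (1 − e^(−kτ)) = 1 / (1 − e^(−0.03140×22.0)) = 1 / (1 − 0.5012) = 2.005
Loading dose = maintenance dose × R = 435 × 2.005 ≈ 872 mg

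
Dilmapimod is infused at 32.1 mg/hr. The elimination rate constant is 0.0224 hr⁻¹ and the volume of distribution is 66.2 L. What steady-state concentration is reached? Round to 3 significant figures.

21.6 mg/L

CL = k · V = 0.0224 × 66.2 = 1.483 L/hr
Css = rate / CL = 32.1 / 1.483 ≈ 21.6 mg/L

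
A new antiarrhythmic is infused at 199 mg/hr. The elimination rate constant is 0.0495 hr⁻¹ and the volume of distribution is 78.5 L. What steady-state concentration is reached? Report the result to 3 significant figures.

51.2 mg/L

CL = k · V = 0.0495 × 78.5 = 3.886 L/hr
Css = rate / CL = 199 / 3.886 ≈ 51.2 mg/L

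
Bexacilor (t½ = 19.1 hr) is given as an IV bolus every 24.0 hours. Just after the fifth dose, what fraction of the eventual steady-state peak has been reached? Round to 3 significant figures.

k = ln 2 / 19.1 = 0.03629 hr⁻¹
f_n = 1 − e^(−nkτ) = 1 − e^(−5 × 0.03629 × 24.0) = 1 − e^(−4.355) = 1 − 0.01284 ≈ 0.987

0.987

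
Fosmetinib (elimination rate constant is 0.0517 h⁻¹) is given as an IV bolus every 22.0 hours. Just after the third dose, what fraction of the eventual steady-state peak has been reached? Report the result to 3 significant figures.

f_n = 1 − e^(−nkτ) = 1 − e^(−3 × 0.05170 × 22.0) = 1 − e^(−3.412) = 1 − 0.03297 ≈ 0.967

0.967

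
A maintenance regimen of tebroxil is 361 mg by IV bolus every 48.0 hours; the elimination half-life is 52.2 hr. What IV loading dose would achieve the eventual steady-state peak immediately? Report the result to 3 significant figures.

766 mg

k = ln 2 / 52.2 = 0.01328 hr⁻¹
Accumulation ratio R = 1 / (1 − e^(−kτ)) = 1 / (1 − e^(−0.01328×48.0)) = 1 / (1 − 0.5287) = 2.122
Loading dose = maintenance dose × R = 361 × 2.122 ≈ 766 mg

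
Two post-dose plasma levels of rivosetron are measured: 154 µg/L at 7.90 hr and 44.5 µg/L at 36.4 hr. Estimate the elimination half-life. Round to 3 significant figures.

15.9 hours

k = ln(C₁/C₂) / (t₂ − t₁) = ln(154/44.5) / (36.4 − 7.90)
  = 1.241 / 28.50 = 0.04356 hr⁻¹
t½ = ln 2 / k = ln 2 / 0.04356 ≈ 15.9 hours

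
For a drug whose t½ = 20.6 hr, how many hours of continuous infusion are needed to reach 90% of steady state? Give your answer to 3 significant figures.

k = ln 2 / 20.6 = 0.03365 hr⁻¹
f = 1 − e^(−kt)  ⇒  t = −ln(1 − f) / k
t = −ln(1 − 0.9) / 0.03365 = 2.303 / 0.03365 ≈ 68.4 hours

68.4 hours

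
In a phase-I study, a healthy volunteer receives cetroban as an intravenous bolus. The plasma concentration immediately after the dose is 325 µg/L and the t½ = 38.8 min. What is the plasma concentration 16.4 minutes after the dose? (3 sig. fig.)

k = ln 2 / 38.8 = 0.01786 min⁻¹
16.4 min is 0.4227 half-lives, so C = 325 × (1/2)^0.4227 = 325 × 0.7460 ≈ 242 µg/L

242 µg/L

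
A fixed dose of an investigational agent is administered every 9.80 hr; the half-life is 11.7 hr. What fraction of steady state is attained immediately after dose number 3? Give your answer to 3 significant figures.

0.825

k = ln 2 / 11.7 = 0.05924 hr⁻¹
f_n = 1 − e^(−nkτ) = 1 − e^(−3 × 0.05924 × 9.80) = 1 − e^(−1.742) = 1 − 0.1752 ≈ 0.825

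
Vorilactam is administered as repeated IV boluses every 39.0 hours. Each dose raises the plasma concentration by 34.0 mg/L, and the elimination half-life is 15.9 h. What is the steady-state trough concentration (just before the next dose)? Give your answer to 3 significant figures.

k = ln 2 / 15.9 = 0.04359 h⁻¹
Fraction remaining after one interval: e^(−kτ) = e^(−0.04359 × 39.0) = 0.1827
R = 1 / (1 − 0.1827) = 1.223
Css,max = 34.0 × 1.223 = 41.60 mg/L
Css,min = Css,max × e^(−kτ) = 41.60 × 0.1827 ≈ 7.60 mg/L

7.60 mg/L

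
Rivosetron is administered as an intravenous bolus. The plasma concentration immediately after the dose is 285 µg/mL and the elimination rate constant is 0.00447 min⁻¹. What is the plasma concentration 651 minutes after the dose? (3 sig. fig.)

15.5 µg/mL

C(t) = C₀ e^(−kt) = 285 × e^(−0.004470 × 651) = 285 × e^(−2.910) = 285 × 0.05448 ≈ 15.5 µg/mL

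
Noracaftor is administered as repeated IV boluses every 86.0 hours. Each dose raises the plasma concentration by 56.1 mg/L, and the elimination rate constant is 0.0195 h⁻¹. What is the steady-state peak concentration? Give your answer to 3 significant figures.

69.0 mg/L

Fraction remaining after one interval: e^(−kτ) = e^(−0.01950 × 86.0) = 0.1869
R = 1 / (1 − 0.1869) = 1.230
Css,max = 56.1 × 1.230 ≈ 69.0 mg/L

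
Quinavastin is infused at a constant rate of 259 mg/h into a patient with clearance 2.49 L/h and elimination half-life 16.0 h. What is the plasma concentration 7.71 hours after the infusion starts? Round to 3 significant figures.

29.5 mg/L

Css = rate / CL = 259 / 2.49 = 104.0 mg/L
k = ln 2 / 16.0 = 0.04332 h⁻¹
C(t) = Css (1 − e^(−kt)) = 104.0 × (1 − e^(−0.3340)) = 104.0 × 0.2840 ≈ 29.5 mg/L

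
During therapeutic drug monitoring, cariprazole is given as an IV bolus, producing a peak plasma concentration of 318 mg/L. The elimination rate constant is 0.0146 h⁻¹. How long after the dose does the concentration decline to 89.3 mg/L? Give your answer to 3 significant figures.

C(t) = C₀ e^(−kt)  ⇒  t = ln(C₀/C) / k
t = ln(318/89.3) / 0.01460 = 1.270 / 0.01460 ≈ 87.0 hours

87.0 hours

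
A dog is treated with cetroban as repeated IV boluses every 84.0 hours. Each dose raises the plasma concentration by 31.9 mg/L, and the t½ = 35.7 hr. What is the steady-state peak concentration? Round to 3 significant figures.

k = ln 2 / 35.7 = 0.01942 hr⁻¹
Fraction remaining after one interval: e^(−kτ) = e^(−0.01942 × 84.0) = 0.1957
R = 1 / (1 − 0.1957) = 1.243
Css,max = 31.9 × 1.243 ≈ 39.7 mg/L

39.7 mg/L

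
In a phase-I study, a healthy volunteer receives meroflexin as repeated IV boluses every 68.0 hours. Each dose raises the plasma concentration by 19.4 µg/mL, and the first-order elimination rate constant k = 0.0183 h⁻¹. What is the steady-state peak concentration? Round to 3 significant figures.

27.3 µg/mL

Fraction remaining after one interval: e^(−kτ) = e^(−0.01830 × 68.0) = 0.2881
R = 1 / (1 − 0.2881) = 1.405
Css,max = 19.4 × 1.405 ≈ 27.3 µg/mL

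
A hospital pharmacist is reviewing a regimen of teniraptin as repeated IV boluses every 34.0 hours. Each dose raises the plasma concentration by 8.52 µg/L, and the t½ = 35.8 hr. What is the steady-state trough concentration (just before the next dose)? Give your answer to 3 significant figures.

k = ln 2 / 35.8 = 0.01936 hr⁻¹
Fraction remaining after one interval: e^(−kτ) = e^(−0.01936 × 34.0) = 0.5177
R = 1 / (1 − 0.5177) = 2.074
Css,max = 8.52 × 2.074 = 17.67 µg/L
Css,min = Css,max × e^(−kτ) = 17.67 × 0.5177 ≈ 9.15 µg/L

9.15 µg/L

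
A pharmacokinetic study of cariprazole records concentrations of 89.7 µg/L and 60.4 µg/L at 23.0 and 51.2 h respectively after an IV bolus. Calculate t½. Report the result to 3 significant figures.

k = ln(C₁/C₂) / (t₂ − t₁) = ln(89.7/60.4) / (51.2 − 23.0)
  = 0.3955 / 28.20 = 0.01402 h⁻¹
t½ = ln 2 / k = ln 2 / 0.01402 ≈ 49.4 hours

49.4 hours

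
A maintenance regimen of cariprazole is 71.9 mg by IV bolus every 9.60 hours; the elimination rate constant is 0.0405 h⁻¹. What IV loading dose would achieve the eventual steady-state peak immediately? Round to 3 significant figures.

223 mg

Accumulation ratio R = 1 / (1 − e^(−kτ)) = 1 / (1 − e^(−0.04050×9.60)) = 1 / (1 − 0.6779) = 3.104
Loading dose = maintenance dose × R = 71.9 × 3.104 ≈ 223 mg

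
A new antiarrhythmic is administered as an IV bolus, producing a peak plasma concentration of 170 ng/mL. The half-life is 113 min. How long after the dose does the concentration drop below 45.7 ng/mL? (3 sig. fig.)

k = ln 2 / 113 = 0.006134 min⁻¹
C(t) = C₀ e^(−kt)  ⇒  t = ln(C₀/C) / k
t = ln(170/45.7) / 0.006134 = 1.314 / 0.006134 ≈ 214 minutes

214 minutes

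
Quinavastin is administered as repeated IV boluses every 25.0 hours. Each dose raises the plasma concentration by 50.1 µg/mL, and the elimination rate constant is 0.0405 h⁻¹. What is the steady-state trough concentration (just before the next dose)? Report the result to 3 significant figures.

Fraction remaining after one interval: e^(−kτ) = e^(−0.04050 × 25.0) = 0.3633
R = 1 / (1 − 0.3633) = 1.571
Css,max = 50.1 × 1.571 = 78.69 µg/mL
Css,min = Css,max × e^(−kτ) = 78.69 × 0.3633 ≈ 28.6 µg/mL

28.6 µg/mL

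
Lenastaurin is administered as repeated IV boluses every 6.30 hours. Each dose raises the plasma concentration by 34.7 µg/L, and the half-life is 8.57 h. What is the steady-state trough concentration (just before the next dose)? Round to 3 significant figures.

52.2 µg/L

k = ln 2 / 8.57 = 0.08088 h⁻¹
Fraction remaining after one interval: e^(−kτ) = e^(−0.08088 × 6.30) = 0.6008
R = 1 / (1 − 0.6008) = 2.505
Css,max = 34.7 × 2.505 = 86.92 µg/L
Css,min = Css,max × e^(−kτ) = 86.92 × 0.6008 ≈ 52.2 µg/L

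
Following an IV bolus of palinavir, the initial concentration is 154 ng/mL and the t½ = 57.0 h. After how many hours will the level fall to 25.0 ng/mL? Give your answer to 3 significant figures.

k = ln 2 / 57.0 = 0.01216 h⁻¹
C(t) = C₀ e^(−kt)  ⇒  t = ln(C₀/C) / k
t = ln(154/25.0) / 0.01216 = 1.818 / 0.01216 ≈ 150 hours

150 hours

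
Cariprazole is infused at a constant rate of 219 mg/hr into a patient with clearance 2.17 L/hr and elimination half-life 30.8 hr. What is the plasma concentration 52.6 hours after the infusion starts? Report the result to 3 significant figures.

Css = rate / CL = 219 / 2.17 = 100.9 mg/L
k = ln 2 / 30.8 = 0.02250 hr⁻¹
C(t) = Css (1 − e^(−kt)) = 100.9 × (1 − e^(−1.184)) = 100.9 × 0.6939 ≈ 70.0 mg/L

70.0 mg/L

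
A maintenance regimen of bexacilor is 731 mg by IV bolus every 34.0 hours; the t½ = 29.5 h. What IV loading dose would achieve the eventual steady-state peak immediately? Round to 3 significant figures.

k = ln 2 / 29.5 = 0.02350 h⁻¹
Accumulation ratio R = 1 / (1 − e^(−kτ)) = 1 / (1 − e^(−0.02350×34.0)) = 1 / (1 − 0.4498) = 1.818
Loading dose = maintenance dose × R = 731 × 1.818 ≈ 1330 mg

1330 mg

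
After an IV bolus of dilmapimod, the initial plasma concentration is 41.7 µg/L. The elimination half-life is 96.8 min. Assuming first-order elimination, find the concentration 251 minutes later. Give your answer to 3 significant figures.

k = ln 2 / 96.8 = 0.007161 min⁻¹
C(t) = C₀ e^(−kt) = 41.7 × e^(−0.007161 × 251) = 41.7 × e^(−1.797) = 41.7 × 0.1657 ≈ 6.91 µg/L

6.91 µg/L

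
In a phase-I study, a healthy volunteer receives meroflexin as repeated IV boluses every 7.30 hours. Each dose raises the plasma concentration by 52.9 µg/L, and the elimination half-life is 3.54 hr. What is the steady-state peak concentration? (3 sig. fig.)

k = ln 2 / 3.54 = 0.1958 hr⁻¹
Fraction remaining after one interval: e^(−kτ) = e^(−0.1958 × 7.30) = 0.2395
R = 1 / (1 − 0.2395) = 1.315
Css,max = 52.9 × 1.315 ≈ 69.6 µg/L

69.6 µg/L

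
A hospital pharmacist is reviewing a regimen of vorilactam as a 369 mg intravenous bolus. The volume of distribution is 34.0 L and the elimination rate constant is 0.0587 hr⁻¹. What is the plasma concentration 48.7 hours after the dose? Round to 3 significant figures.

0.622 mg/L

C₀ = dose / V = 369 / 34.0 = 10.85 mg/L
C(t) = C₀ e^(−kt) = 10.85 × e^(−0.05870 × 48.7) = 10.85 × e^(−2.859) = 10.85 × 0.05734 ≈ 0.622 mg/L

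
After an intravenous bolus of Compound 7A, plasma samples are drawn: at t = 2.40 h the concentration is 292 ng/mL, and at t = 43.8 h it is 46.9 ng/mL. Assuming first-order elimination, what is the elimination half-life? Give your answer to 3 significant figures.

15.7 hours

k = ln(C₁/C₂) / (t₂ − t₁) = ln(292/46.9) / (43.8 − 2.40)
  = 1.829 / 41.40 = 0.04417 h⁻¹
t½ = ln 2 / k = ln 2 / 0.04417 ≈ 15.7 hours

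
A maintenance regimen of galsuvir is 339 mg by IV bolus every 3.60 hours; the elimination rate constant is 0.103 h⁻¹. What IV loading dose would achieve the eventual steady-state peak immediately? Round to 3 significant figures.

1090 mg

Accumulation ratio R = 1 / (1 − e^(−kτ)) = 1 / (1 − e^(−0.1030×3.60)) = 1 / (1 − 0.6902) = 3.228
Loading dose = maintenance dose × R = 339 × 3.228 ≈ 1090 mg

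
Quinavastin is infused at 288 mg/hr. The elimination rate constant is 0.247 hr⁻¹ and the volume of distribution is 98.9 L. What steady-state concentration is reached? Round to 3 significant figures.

11.8 mg/L

CL = k · V = 0.247 × 98.9 = 24.43 L/hr
Css = rate / CL = 288 / 24.43 ≈ 11.8 mg/L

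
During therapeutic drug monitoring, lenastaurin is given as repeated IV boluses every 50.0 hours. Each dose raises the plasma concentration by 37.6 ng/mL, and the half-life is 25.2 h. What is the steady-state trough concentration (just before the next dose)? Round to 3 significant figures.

k = ln 2 / 25.2 = 0.02751 h⁻¹
Fraction remaining after one interval: e^(−kτ) = e^(−0.02751 × 50.0) = 0.2528
R = 1 / (1 − 0.2528) = 1.338
Css,max = 37.6 × 1.338 = 50.32 ng/mL
Css,min = Css,max × e^(−kτ) = 50.32 × 0.2528 ≈ 12.7 ng/mL

12.7 ng/mL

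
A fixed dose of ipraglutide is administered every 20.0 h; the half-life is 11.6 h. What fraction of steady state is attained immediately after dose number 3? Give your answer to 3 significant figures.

k = ln 2 / 11.6 = 0.05975 h⁻¹
f_n = 1 − e^(−nkτ) = 1 − e^(−3 × 0.05975 × 20.0) = 1 − e^(−3.585) = 1 − 0.02773 ≈ 0.972

0.972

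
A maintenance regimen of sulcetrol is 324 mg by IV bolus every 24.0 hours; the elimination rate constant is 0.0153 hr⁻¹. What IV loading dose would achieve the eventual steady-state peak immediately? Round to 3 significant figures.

Accumulation ratio R = 1 / (1 − e^(−kτ)) = 1 / (1 − e^(−0.01530×24.0)) = 1 / (1 − 0.6927) = 3.254
Loading dose = maintenance dose × R = 324 × 3.254 ≈ 1050 mg

1050 mg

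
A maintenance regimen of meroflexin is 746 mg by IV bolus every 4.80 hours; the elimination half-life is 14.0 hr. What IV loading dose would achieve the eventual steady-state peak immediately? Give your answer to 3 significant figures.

3530 mg

k = ln 2 / 14.0 = 0.04951 hr⁻¹
Accumulation ratio R = 1 / (1 − e^(−kτ)) = 1 / (1 − e^(−0.04951×4.80)) = 1 / (1 − 0.7885) = 4.728
Loading dose = maintenance dose × R = 746 × 4.728 ≈ 3530 mg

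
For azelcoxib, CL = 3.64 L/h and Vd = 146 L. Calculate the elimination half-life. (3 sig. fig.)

27.8 hours

k = CL / V = 3.64 / 146 = 0.02493 h⁻¹
t½ = ln 2 / k = ln 2 / 0.02493 ≈ 27.8 hours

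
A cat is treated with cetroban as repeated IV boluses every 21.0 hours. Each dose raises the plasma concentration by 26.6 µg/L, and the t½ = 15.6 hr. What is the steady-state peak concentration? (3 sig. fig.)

43.8 µg/L

k = ln 2 / 15.6 = 0.04443 hr⁻¹
Fraction remaining after one interval: e^(−kτ) = e^(−0.04443 × 21.0) = 0.3933
R = 1 / (1 − 0.3933) = 1.648
Css,max = 26.6 × 1.648 ≈ 43.8 µg/L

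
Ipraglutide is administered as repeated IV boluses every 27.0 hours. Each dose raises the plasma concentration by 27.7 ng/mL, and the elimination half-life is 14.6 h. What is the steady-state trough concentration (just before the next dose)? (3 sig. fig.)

10.6 ng/mL

k = ln 2 / 14.6 = 0.04748 h⁻¹
Fraction remaining after one interval: e^(−kτ) = e^(−0.04748 × 27.0) = 0.2775
R = 1 / (1 − 0.2775) = 1.384
Css,max = 27.7 × 1.384 = 38.34 ng/mL
Css,min = Css,max × e^(−kτ) = 38.34 × 0.2775 ≈ 10.6 ng/mL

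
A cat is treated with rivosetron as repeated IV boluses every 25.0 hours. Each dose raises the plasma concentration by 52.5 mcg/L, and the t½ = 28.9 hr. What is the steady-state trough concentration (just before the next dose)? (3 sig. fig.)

63.9 mcg/L

k = ln 2 / 28.9 = 0.02398 hr⁻¹
Fraction remaining after one interval: e^(−kτ) = e^(−0.02398 × 25.0) = 0.5490
R = 1 / (1 − 0.5490) = 2.217
Css,max = 52.5 × 2.217 = 116.4 mcg/L
Css,min = Css,max × e^(−kτ) = 116.4 × 0.5490 ≈ 63.9 mcg/L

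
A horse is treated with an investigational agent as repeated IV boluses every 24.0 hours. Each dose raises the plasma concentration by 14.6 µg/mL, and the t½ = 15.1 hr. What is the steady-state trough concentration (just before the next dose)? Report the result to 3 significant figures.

k = ln 2 / 15.1 = 0.04590 hr⁻¹
Fraction remaining after one interval: e^(−kτ) = e^(−0.04590 × 24.0) = 0.3323
R = 1 / (1 − 0.3323) = 1.498
Css,max = 14.6 × 1.498 = 21.87 µg/mL
Css,min = Css,max × e^(−kτ) = 21.87 × 0.3323 ≈ 7.27 µg/mL

7.27 µg/mL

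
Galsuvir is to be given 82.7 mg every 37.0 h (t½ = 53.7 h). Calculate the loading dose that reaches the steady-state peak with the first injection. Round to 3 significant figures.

218 mg

k = ln 2 / 53.7 = 0.01291 h⁻¹
Accumulation ratio R = 1 / (1 − e^(−kτ)) = 1 / (1 − e^(−0.01291×37.0)) = 1 / (1 − 0.6203) = 2.634
Loading dose = maintenance dose × R = 82.7 × 2.634 ≈ 218 mg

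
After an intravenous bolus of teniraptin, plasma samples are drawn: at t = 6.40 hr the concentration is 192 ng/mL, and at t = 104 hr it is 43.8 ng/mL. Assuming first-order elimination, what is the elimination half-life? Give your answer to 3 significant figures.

k = ln(C₁/C₂) / (t₂ − t₁) = ln(192/43.8) / (104 − 6.40)
  = 1.478 / 97.60 = 0.01514 hr⁻¹
t½ = ln 2 / k = ln 2 / 0.01514 ≈ 45.8 hours

45.8 hours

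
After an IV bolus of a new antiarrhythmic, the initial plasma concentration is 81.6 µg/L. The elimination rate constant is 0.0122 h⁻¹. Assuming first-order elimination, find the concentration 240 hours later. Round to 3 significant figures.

C(t) = C₀ e^(−kt) = 81.6 × e^(−0.01220 × 240) = 81.6 × e^(−2.928) = 81.6 × 0.05350 ≈ 4.37 µg/L

4.37 µg/L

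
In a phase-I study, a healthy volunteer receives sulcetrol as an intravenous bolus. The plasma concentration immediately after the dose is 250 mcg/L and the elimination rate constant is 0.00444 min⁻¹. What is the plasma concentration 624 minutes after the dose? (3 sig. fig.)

C(t) = C₀ e^(−kt) = 250 × e^(−0.004440 × 624) = 250 × e^(−2.771) = 250 × 0.06263 ≈ 15.7 mcg/L

15.7 mcg/L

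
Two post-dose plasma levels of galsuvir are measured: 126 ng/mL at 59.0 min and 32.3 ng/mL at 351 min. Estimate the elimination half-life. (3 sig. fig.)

149 minutes

k = ln(C₁/C₂) / (t₂ − t₁) = ln(126/32.3) / (351 − 59.0)
  = 1.361 / 292.0 = 0.004662 min⁻¹
t½ = ln 2 / k = ln 2 / 0.004662 ≈ 149 minutes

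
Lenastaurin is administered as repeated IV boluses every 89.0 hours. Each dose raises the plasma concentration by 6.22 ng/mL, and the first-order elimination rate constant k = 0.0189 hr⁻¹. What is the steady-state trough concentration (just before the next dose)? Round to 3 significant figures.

Fraction remaining after one interval: e^(−kτ) = e^(−0.01890 × 89.0) = 0.1860
R = 1 / (1 − 0.1860) = 1.228
Css,max = 6.22 × 1.228 = 7.641 ng/mL
Css,min = Css,max × e^(−kτ) = 7.641 × 0.1860 ≈ 1.42 ng/mL

1.42 ng/mL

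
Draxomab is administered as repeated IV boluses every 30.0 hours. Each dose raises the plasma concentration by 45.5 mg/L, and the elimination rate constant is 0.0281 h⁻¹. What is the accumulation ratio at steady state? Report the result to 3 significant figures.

Fraction remaining after one interval: e^(−kτ) = e^(−0.02810 × 30.0) = 0.4304
R = 1 / (1 − 0.4304) = 1 / 0.5696 ≈ 1.76

1.76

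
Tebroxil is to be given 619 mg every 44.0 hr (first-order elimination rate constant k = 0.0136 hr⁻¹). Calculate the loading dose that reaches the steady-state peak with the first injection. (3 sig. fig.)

Accumulation ratio R = 1 / (1 − e^(−kτ)) = 1 / (1 − e^(−0.01360×44.0)) = 1 / (1 − 0.5497) = 2.221
Loading dose = maintenance dose × R = 619 × 2.221 ≈ 1370 mg

1370 mg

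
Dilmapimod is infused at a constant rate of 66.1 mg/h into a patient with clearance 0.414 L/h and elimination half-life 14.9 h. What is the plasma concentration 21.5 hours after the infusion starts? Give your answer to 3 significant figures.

101 µg/mL

Css = rate / CL = 66.1 / 0.414 = 159.7 µg/mL
k = ln 2 / 14.9 = 0.04652 h⁻¹
C(t) = Css (1 − e^(−kt)) = 159.7 × (1 − e^(−1.000)) = 159.7 × 0.6322 ≈ 101 µg/mL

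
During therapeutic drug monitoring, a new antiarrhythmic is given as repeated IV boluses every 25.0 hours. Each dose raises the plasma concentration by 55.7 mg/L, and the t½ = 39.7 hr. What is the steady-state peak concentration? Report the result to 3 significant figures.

k = ln 2 / 39.7 = 0.01746 hr⁻¹
Fraction remaining after one interval: e^(−kτ) = e^(−0.01746 × 25.0) = 0.6463
R = 1 / (1 − 0.6463) = 2.827
Css,max = 55.7 × 2.827 ≈ 157 mg/L

157 mg/L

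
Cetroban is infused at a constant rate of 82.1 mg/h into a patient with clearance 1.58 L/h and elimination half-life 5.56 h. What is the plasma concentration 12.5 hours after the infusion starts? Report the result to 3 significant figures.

Css = rate / CL = 82.1 / 1.58 = 51.96 µg/mL
k = ln 2 / 5.56 = 0.1247 h⁻¹
C(t) = Css (1 − e^(−kt)) = 51.96 × (1 − e^(−1.558)) = 51.96 × 0.7895 ≈ 41.0 µg/mL

41.0 µg/mL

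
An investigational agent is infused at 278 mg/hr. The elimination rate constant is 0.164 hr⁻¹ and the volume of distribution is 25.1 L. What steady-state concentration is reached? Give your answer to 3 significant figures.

CL = k · V = 0.164 × 25.1 = 4.116 L/hr
Css = rate / CL = 278 / 4.116 ≈ 67.5 mg/L

67.5 mg/L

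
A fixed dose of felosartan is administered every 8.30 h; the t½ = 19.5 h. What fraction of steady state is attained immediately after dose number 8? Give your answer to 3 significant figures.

0.906

k = ln 2 / 19.5 = 0.03555 h⁻¹
f_n = 1 − e^(−nkτ) = 1 − e^(−8 × 0.03555 × 8.30) = 1 − e^(−2.360) = 1 − 0.09440 ≈ 0.906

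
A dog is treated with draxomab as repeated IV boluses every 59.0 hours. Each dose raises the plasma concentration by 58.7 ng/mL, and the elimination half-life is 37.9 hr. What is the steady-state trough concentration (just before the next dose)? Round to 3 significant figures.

30.2 ng/mL

k = ln 2 / 37.9 = 0.01829 hr⁻¹
Fraction remaining after one interval: e^(−kτ) = e^(−0.01829 × 59.0) = 0.3399
R = 1 / (1 − 0.3399) = 1.515
Css,max = 58.7 × 1.515 = 88.93 ng/mL
Css,min = Css,max × e^(−kτ) = 88.93 × 0.3399 ≈ 30.2 ng/mL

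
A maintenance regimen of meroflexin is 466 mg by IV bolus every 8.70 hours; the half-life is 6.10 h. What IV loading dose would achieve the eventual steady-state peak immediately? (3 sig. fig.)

k = ln 2 / 6.10 = 0.1136 h⁻¹
Accumulation ratio R = 1 / (1 − e^(−kτ)) = 1 / (1 − e^(−0.1136×8.70)) = 1 / (1 − 0.3721) = 1.593
Loading dose = maintenance dose × R = 466 × 1.593 ≈ 742 mg

742 mg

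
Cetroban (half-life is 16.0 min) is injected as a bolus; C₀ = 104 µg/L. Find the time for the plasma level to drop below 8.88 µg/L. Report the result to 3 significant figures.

56.8 minutes

k = ln 2 / 16.0 = 0.04332 min⁻¹
C(t) = C₀ e^(−kt)  ⇒  t = ln(C₀/C) / k
t = ln(104/8.88) / 0.04332 = 2.461 / 0.04332 ≈ 56.8 minutes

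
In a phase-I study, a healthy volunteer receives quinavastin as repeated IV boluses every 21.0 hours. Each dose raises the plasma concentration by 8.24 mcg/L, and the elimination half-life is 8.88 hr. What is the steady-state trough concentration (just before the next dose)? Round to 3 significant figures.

k = ln 2 / 8.88 = 0.07806 hr⁻¹
Fraction remaining after one interval: e^(−kτ) = e^(−0.07806 × 21.0) = 0.1941
R = 1 / (1 − 0.1941) = 1.241
Css,max = 8.24 × 1.241 = 10.23 mcg/L
Css,min = Css,max × e^(−kτ) = 10.23 × 0.1941 ≈ 1.99 mcg/L

1.99 mcg/L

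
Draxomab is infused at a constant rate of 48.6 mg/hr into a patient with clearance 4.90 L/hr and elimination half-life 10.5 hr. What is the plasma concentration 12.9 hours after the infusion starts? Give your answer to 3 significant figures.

Css = rate / CL = 48.6 / 4.90 = 9.918 mg/L
k = ln 2 / 10.5 = 0.06601 hr⁻¹
C(t) = Css (1 − e^(−kt)) = 9.918 × (1 − e^(−0.8516)) = 9.918 × 0.5733 ≈ 5.69 mg/L

5.69 mg/L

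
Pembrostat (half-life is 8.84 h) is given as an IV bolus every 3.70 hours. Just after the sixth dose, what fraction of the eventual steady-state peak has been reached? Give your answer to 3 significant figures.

k = ln 2 / 8.84 = 0.07841 h⁻¹
f_n = 1 − e^(−nkτ) = 1 − e^(−6 × 0.07841 × 3.70) = 1 − e^(−1.741) = 1 − 0.1754 ≈ 0.825

0.825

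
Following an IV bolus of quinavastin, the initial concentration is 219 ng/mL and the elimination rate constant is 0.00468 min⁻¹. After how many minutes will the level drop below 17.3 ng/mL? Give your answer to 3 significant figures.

C(t) = C₀ e^(−kt)  ⇒  t = ln(C₀/C) / k
t = ln(219/17.3) / 0.004680 = 2.538 / 0.004680 ≈ 542 minutes

542 minutes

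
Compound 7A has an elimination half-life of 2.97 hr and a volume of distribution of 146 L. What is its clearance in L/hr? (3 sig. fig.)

k = ln 2 / t½ = ln 2 / 2.97 = 0.2334 hr⁻¹
CL = k · V = 0.2334 × 146 ≈ 34.1 L/hr

34.1 L/hr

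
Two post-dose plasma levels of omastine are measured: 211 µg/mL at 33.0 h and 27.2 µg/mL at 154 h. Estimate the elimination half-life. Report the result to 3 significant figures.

k = ln(C₁/C₂) / (t₂ − t₁) = ln(211/27.2) / (154 − 33.0)
  = 2.049 / 121.0 = 0.01693 h⁻¹
t½ = ln 2 / k = ln 2 / 0.01693 ≈ 40.9 hours

40.9 hours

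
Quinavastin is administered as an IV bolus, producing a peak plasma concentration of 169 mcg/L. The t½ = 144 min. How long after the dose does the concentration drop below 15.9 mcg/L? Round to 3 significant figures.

491 minutes

k = ln 2 / 144 = 0.004814 min⁻¹
C(t) = C₀ e^(−kt)  ⇒  t = ln(C₀/C) / k
t = ln(169/15.9) / 0.004814 = 2.364 / 0.004814 ≈ 491 minutes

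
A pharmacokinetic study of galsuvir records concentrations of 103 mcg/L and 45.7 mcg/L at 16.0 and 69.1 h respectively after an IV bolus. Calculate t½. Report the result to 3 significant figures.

k = ln(C₁/C₂) / (t₂ − t₁) = ln(103/45.7) / (69.1 − 16.0)
  = 0.8126 / 53.10 = 0.01530 h⁻¹
t½ = ln 2 / k = ln 2 / 0.01530 ≈ 45.3 hours

45.3 hours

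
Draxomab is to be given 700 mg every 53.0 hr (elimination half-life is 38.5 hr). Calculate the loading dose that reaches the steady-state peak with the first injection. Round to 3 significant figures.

1140 mg

k = ln 2 / 38.5 = 0.01800 hr⁻¹
Accumulation ratio R = 1 / (1 − e^(−kτ)) = 1 / (1 − e^(−0.01800×53.0)) = 1 / (1 − 0.3851) = 1.626
Loading dose = maintenance dose × R = 700 × 1.626 ≈ 1140 mg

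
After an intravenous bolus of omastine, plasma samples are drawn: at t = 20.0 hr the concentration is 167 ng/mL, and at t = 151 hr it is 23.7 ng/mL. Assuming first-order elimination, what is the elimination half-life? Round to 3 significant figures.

46.5 hours

k = ln(C₁/C₂) / (t₂ − t₁) = ln(167/23.7) / (151 − 20.0)
  = 1.953 / 131.0 = 0.01490 hr⁻¹
t½ = ln 2 / k = ln 2 / 0.01490 ≈ 46.5 hours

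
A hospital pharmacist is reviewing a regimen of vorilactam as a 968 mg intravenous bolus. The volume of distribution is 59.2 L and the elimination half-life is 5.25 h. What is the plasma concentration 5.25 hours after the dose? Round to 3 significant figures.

C₀ = dose / V = 968 / 59.2 = 16.35 µg/mL
k = ln 2 / 5.25 = 0.1320 h⁻¹
C(t) = C₀ e^(−kt) = 16.35 × e^(−0.1320 × 5.25) = 16.35 × e^(−0.6931) = 16.35 × 0.5000 ≈ 8.18 µg/mL

8.18 µg/mL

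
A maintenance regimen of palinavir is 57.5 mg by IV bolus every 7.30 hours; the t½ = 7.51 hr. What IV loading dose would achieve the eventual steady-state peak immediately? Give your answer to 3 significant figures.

k = ln 2 / 7.51 = 0.09230 hr⁻¹
Accumulation ratio R = 1 / (1 − e^(−kτ)) = 1 / (1 − e^(−0.09230×7.30)) = 1 / (1 − 0.5098) = 2.040
Loading dose = maintenance dose × R = 57.5 × 2.040 ≈ 117 mg

117 mg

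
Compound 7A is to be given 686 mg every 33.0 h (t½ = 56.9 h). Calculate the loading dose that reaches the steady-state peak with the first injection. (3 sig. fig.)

k = ln 2 / 56.9 = 0.01218 h⁻¹
Accumulation ratio R = 1 / (1 − e^(−kτ)) = 1 / (1 − e^(−0.01218×33.0)) = 1 / (1 − 0.6690) = 3.021
Loading dose = maintenance dose × R = 686 × 3.021 ≈ 2070 mg

2070 mg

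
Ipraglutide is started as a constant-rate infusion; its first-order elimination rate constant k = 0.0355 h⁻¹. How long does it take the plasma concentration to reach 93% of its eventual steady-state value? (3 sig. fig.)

74.9 hours

f = 1 − e^(−kt)  ⇒  t = −ln(1 − f) / k
t = −ln(1 − 0.93) / 0.03550 = 2.659 / 0.03550 ≈ 74.9 hours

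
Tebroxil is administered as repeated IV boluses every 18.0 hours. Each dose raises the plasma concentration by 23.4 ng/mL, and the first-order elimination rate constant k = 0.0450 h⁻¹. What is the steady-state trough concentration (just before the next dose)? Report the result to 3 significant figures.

18.8 ng/mL

Fraction remaining after one interval: e^(−kτ) = e^(−0.04500 × 18.0) = 0.4449
R = 1 / (1 − 0.4449) = 1.801
Css,max = 23.4 × 1.801 = 42.15 ng/mL
Css,min = Css,max × e^(−kτ) = 42.15 × 0.4449 ≈ 18.8 ng/mL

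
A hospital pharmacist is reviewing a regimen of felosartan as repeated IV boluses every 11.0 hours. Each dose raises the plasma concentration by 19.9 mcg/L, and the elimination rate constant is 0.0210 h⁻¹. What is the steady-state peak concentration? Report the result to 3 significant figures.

96.5 mcg/L

Fraction remaining after one interval: e^(−kτ) = e^(−0.02100 × 11.0) = 0.7937
R = 1 / (1 − 0.7937) = 4.848
Css,max = 19.9 × 4.848 ≈ 96.5 mcg/L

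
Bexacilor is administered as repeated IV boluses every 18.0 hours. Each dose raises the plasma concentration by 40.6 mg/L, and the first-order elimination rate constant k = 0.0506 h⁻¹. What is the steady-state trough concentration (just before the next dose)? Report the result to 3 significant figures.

27.3 mg/L

Fraction remaining after one interval: e^(−kτ) = e^(−0.05060 × 18.0) = 0.4022
R = 1 / (1 − 0.4022) = 1.673
Css,max = 40.6 × 1.673 = 67.92 mg/L
Css,min = Css,max × e^(−kτ) = 67.92 × 0.4022 ≈ 27.3 mg/L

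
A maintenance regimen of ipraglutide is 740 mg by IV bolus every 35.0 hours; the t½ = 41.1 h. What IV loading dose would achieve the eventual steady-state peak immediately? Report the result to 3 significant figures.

k = ln 2 / 41.1 = 0.01686 h⁻¹
Accumulation ratio R = 1 / (1 − e^(−kτ)) = 1 / (1 − e^(−0.01686×35.0)) = 1 / (1 − 0.5542) = 2.243
Loading dose = maintenance dose × R = 740 × 2.243 ≈ 1660 mg

1660 mg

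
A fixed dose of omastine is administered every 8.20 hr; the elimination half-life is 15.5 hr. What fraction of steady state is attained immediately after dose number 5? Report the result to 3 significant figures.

0.840

k = ln 2 / 15.5 = 0.04472 hr⁻¹
f_n = 1 − e^(−nkτ) = 1 − e^(−5 × 0.04472 × 8.20) = 1 − e^(−1.833) = 1 − 0.1599 ≈ 0.840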